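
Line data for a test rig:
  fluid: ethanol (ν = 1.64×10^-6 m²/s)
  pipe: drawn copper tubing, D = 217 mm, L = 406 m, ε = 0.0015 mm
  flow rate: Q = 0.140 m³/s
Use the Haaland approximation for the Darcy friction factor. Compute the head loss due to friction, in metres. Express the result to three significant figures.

V = 4Q/(πD²) = 4·0.140/(π·0.217²) = 3.785 m/s
Re = VD/ν = 3.785·0.217/1.64×10^-6 = 5.01×10^5 → turbulent
ε/D = 0.0015/217 = 6.91×10^-6
Haaland: f = 0.01314
h_f = f(L/D)V²/(2g) = 0.01314·(406/0.217)·3.785²/(2·9.81) = 17.95 m

h_f ≈ 17.9 m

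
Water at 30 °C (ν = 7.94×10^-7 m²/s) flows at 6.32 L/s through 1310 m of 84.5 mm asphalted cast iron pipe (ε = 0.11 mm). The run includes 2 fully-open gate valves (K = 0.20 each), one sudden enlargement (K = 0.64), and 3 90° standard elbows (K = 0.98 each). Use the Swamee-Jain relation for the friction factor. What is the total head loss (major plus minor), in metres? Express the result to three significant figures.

V = 4Q/(πD²) = 1.127 m/s; V²/2g = 0.06473 m
Re = 1.20×10^5, ε/D = 0.00130 → f = 0.02301 (Swamee-Jain)
Major: h_f = f(L/D)·V²/2g = 0.02301·15503·0.06473 = 23.10 m
Minor: ΣK = 3.98; h_m = ΣK·V²/2g = 0.2576 m
Total H_L = 23.10 + 0.2576 = 23.35 m

H_L ≈ 23.4 m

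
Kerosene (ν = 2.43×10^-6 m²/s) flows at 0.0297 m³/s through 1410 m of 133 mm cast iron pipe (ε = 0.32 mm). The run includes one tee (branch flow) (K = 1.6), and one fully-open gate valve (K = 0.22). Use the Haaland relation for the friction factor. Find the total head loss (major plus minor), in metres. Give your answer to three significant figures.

V = 4Q/(πD²) = 2.138 m/s; V²/2g = 0.2329 m
Re = 1.17×10^5, ε/D = 0.00241 → f = 0.02582 (Haaland)
Major: h_f = f(L/D)·V²/2g = 0.02582·10602·0.2329 = 63.77 m
Minor: ΣK = 1.82; h_m = ΣK·V²/2g = 0.4239 m
Total H_L = 63.77 + 0.4239 = 64.20 m

H_L ≈ 64.2 m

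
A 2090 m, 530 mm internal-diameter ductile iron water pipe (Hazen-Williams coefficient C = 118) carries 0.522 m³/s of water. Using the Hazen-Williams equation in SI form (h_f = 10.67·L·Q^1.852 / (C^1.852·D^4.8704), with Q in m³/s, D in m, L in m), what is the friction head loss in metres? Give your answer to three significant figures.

h_f = 10.67·2090·0.522^1.852 / (118^1.852·0.530^4.8704) = 21.44 m

h_f ≈ 21.4 m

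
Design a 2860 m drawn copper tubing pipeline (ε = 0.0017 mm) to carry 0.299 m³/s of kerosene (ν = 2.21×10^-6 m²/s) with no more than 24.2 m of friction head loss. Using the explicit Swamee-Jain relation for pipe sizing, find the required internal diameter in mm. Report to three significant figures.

D ≈ 418 mm

Swamee-Jain (Type III): D = 0.66·[ε^1.25·(LQ²/(gh_f))^4.75 + ν·Q^9.4·(L/(gh_f))^5.2]^0.04
LQ²/(gh_f) = 1.077; L/(gh_f) = 12.05
Term 1 = ε^1.25·(…)^4.75 = 8.73×10^-8; Term 2 = ν·Q^9.4·(…)^5.2 = 1.09×10^-5
D = 0.66·(8.73×10^-8 + 1.09×10^-5)^0.04 = 0.4180 m = 418 mm
Check: V = 2.18 m/s, Re = 4.12×10^5, f = 0.01361, h_f = 22.5 m ≈ 24.2 m ✓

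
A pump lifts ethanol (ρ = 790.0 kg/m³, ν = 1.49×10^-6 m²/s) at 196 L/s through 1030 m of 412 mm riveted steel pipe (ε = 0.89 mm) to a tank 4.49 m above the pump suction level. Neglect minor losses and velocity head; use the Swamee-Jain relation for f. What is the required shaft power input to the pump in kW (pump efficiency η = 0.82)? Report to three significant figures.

P_shaft ≈ 20.8 kW

V = 4Q/(πD²) = 1.470 m/s; Re = 4.07×10^5; ε/D = 0.00216; f = 0.02446
h_f = f(L/D)V²/2g = 6.736 m
Total head H = z + h_f = 4.49 + 6.736 = 11.23 m
P_hyd = ρgQH = 790.0·9.81·0.196·11.23 = 17.05 kW
P_shaft = P_hyd/η = 17.05/0.82 = 20.80 kW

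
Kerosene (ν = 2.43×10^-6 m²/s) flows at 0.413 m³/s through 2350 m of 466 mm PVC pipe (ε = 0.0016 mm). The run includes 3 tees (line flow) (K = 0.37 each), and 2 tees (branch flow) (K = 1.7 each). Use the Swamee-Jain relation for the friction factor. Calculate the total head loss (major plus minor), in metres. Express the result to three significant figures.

V = 4Q/(πD²) = 2.422 m/s; V²/2g = 0.2989 m
Re = 4.64×10^5, ε/D = 3.43×10^-6 → f = 0.01332 (Swamee-Jain)
Major: h_f = f(L/D)·V²/2g = 0.01332·5043·0.2989 = 20.07 m
Minor: ΣK = 4.51; h_m = ΣK·V²/2g = 1.348 m
Total H_L = 20.07 + 1.348 = 21.42 m

H_L ≈ 21.4 m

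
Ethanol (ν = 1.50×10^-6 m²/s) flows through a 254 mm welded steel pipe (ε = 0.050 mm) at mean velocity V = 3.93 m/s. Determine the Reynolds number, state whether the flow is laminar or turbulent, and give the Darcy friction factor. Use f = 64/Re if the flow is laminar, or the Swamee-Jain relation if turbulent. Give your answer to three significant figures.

Re = VD/ν = 3.930·0.254/1.50×10^-6 = 6.65×10^5
Re > 4000 → turbulent; ε/D = 1.97×10^-4
Swamee-Jain: f = 0.01513

Re ≈ 6.65×10^5; turbulent; f ≈ 0.0151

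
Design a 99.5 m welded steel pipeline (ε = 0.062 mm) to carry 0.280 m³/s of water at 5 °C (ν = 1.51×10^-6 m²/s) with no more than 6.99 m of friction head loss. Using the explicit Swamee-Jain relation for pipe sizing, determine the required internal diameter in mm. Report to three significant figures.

D ≈ 272 mm

Swamee-Jain (Type III): D = 0.66·[ε^1.25·(LQ²/(gh_f))^4.75 + ν·Q^9.4·(L/(gh_f))^5.2]^0.04
LQ²/(gh_f) = 0.1138; L/(gh_f) = 1.451
Term 1 = ε^1.25·(…)^4.75 = 1.80×10^-10; Term 2 = ν·Q^9.4·(…)^5.2 = 6.65×10^-11
D = 0.66·(1.80×10^-10 + 6.65×10^-11)^0.04 = 0.2724 m = 272 mm
Check: V = 4.80 m/s, Re = 8.67×10^5, f = 0.01518, h_f = 6.52 m ≈ 6.99 m ✓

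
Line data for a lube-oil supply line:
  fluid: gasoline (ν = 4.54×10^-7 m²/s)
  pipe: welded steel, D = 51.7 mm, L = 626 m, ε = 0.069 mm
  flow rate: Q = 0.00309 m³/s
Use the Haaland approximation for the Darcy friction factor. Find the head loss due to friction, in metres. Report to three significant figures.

h_f ≈ 29.9 m

V = 4Q/(πD²) = 4·0.00309/(π·0.0517²) = 1.472 m/s
Re = VD/ν = 1.472·0.0517/4.54×10^-7 = 1.68×10^5 → turbulent
ε/D = 0.069/51.7 = 0.00133
Haaland: f = 0.02234
h_f = f(L/D)V²/(2g) = 0.02234·(626/0.0517)·1.472²/(2·9.81) = 29.87 m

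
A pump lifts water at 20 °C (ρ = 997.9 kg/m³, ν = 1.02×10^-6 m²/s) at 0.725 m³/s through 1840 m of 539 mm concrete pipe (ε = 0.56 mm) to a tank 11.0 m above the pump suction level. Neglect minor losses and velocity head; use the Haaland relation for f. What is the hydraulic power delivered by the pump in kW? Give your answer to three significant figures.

P_hyd ≈ 328 kW

V = 4Q/(πD²) = 3.177 m/s; Re = 1.68×10^6; ε/D = 0.00104; f = 0.02001
h_f = f(L/D)V²/2g = 35.16 m
Total head H = z + h_f = 11.0 + 35.16 = 46.16 m
P_hyd = ρgQH = 997.9·9.81·0.725·46.16 = 327.6 kW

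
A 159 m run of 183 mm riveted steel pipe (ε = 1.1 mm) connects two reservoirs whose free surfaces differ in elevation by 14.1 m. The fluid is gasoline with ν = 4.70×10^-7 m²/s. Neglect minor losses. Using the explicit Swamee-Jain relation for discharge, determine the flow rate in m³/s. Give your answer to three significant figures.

Q ≈ 0.0827 m³/s

Swamee-Jain (Type II): Q = -0.965·√(gD⁵h_f/L)·ln[ε/(3.7D) + √(3.17ν²L/(gD³h_f))]
√(gD⁵h_f/L) = √(9.81·0.183⁵·14.1/159) = 0.01336
ε/(3.7D) = 0.00162; √(3.17ν²L/(gD³h_f)) = 1.15×10^-5
Q = -0.965·0.01336·ln(0.001636) = 0.08272 m³/s
Check: V = 3.15 m/s, Re = 1.22×10^6, f = 0.03225, h_f = 14.1 m ≈ 14.1 m ✓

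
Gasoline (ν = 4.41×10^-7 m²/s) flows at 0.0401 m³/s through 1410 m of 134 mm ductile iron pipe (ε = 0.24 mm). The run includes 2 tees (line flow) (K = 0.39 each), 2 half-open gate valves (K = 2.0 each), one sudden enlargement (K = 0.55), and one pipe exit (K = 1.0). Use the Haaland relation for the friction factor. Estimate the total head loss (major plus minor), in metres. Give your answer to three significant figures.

H_L ≈ 102 m

V = 4Q/(πD²) = 2.843 m/s; V²/2g = 0.4121 m
Re = 8.64×10^5, ε/D = 0.00179 → f = 0.02300 (Haaland)
Major: h_f = f(L/D)·V²/2g = 0.02300·10522·0.4121 = 99.72 m
Minor: ΣK = 6.33; h_m = ΣK·V²/2g = 2.609 m
Total H_L = 99.72 + 2.609 = 102.3 m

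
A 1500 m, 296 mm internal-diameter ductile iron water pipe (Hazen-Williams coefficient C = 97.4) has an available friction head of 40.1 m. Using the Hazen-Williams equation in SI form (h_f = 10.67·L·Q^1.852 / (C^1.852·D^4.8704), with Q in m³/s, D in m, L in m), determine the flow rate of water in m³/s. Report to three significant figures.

Q ≈ 0.156 m³/s

Rearranging: Q = [h_f·C^1.852·D^4.8704 / (10.67·L)]^(1/1.852)
Q = [40.1·97.4^1.852·0.296^4.8704 / (10.67·1500)]^0.540 = 0.1562 m³/s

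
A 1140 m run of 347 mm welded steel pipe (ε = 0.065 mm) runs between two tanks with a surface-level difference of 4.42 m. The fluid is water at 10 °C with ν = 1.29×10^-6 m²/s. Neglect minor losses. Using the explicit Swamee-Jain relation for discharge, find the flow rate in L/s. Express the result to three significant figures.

Q ≈ 122 L/s

Swamee-Jain (Type II): Q = -0.965·√(gD⁵h_f/L)·ln[ε/(3.7D) + √(3.17ν²L/(gD³h_f))]
√(gD⁵h_f/L) = √(9.81·0.347⁵·4.42/1140) = 0.01383
ε/(3.7D) = 5.06×10^-5; √(3.17ν²L/(gD³h_f)) = 5.76×10^-5
Q = -0.965·0.01383·ln(1.082×10^-4) = 0.1219 m³/s
Check: V = 1.29 m/s, Re = 3.47×10^5, f = 0.01595, h_f = 4.44 m ≈ 4.42 m ✓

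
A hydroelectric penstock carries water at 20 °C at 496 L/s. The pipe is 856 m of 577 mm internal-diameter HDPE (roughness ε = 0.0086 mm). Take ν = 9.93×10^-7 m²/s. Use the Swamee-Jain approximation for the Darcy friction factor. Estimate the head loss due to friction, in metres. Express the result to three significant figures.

V = 4Q/(πD²) = 4·0.496/(π·0.577²) = 1.897 m/s
Re = VD/ν = 1.897·0.577/9.93×10^-7 = 1.10×10^6 → turbulent
ε/D = 0.0086/577 = 1.49×10^-5
Swamee-Jain: f = 0.01180
h_f = f(L/D)V²/(2g) = 0.01180·(856/0.577)·1.897²/(2·9.81) = 3.211 m

h_f ≈ 3.21 m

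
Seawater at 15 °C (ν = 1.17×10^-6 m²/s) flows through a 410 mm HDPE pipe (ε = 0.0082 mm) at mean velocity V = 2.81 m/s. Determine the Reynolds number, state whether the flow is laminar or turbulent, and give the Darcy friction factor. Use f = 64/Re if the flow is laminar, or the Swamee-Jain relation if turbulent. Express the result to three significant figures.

Re = VD/ν = 2.810·0.410/1.17×10^-6 = 9.85×10^5
Re > 4000 → turbulent; ε/D = 2.00×10^-5
Swamee-Jain: f = 0.01211

Re ≈ 9.85×10^5; turbulent; f ≈ 0.0121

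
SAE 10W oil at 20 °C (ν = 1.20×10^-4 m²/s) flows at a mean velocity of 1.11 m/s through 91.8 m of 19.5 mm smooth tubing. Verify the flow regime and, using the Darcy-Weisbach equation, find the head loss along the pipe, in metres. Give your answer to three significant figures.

h_f ≈ 105 m

Re = VD/ν = 1.11·0.01950/1.20×10^-4 = 180 → laminar (Re < 2300)
f = 64/Re = 0.3548
h_f = f(L/D)V²/(2g) = 0.3548·(91.8/0.01950)·1.11²/(2·9.81) = 104.9 m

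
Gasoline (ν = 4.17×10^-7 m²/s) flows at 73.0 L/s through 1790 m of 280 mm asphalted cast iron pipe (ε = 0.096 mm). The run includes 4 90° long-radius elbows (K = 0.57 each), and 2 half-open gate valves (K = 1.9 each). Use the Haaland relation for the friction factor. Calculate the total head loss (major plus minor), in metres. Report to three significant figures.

V = 4Q/(πD²) = 1.186 m/s; V²/2g = 0.07164 m
Re = 7.96×10^5, ε/D = 3.43×10^-4 → f = 0.01611 (Haaland)
Major: h_f = f(L/D)·V²/2g = 0.01611·6393·0.07164 = 7.380 m
Minor: ΣK = 6.08; h_m = ΣK·V²/2g = 0.4356 m
Total H_L = 7.380 + 0.4356 = 7.815 m

H_L ≈ 7.82 m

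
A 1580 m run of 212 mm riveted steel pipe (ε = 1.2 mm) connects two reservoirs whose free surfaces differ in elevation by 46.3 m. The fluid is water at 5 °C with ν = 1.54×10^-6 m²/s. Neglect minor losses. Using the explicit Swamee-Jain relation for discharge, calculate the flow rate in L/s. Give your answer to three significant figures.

Q ≈ 69.0 L/s

Swamee-Jain (Type II): Q = -0.965·√(gD⁵h_f/L)·ln[ε/(3.7D) + √(3.17ν²L/(gD³h_f))]
√(gD⁵h_f/L) = √(9.81·0.212⁵·46.3/1580) = 0.01110
ε/(3.7D) = 0.00153; √(3.17ν²L/(gD³h_f)) = 5.24×10^-5
Q = -0.965·0.01110·ln(0.001582) = 0.06905 m³/s
Check: V = 1.96 m/s, Re = 2.69×10^5, f = 0.03201, h_f = 46.5 m ≈ 46.3 m ✓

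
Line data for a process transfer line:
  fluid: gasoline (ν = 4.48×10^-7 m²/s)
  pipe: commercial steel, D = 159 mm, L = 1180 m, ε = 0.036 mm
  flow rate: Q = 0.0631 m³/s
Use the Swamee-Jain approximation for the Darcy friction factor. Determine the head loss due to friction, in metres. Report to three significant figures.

V = 4Q/(πD²) = 4·0.0631/(π·0.159²) = 3.178 m/s
Re = VD/ν = 3.178·0.159/4.48×10^-7 = 1.13×10^6 → turbulent
ε/D = 0.036/159 = 2.26×10^-4
Swamee-Jain: f = 0.01496
h_f = f(L/D)V²/(2g) = 0.01496·(1180/0.159)·3.178²/(2·9.81) = 57.15 m

h_f ≈ 57.2 m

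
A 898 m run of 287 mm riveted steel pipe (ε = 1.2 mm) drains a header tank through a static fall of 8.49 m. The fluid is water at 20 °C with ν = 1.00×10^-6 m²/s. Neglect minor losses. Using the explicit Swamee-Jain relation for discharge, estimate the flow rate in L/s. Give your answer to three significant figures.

Q ≈ 87.6 L/s

Swamee-Jain (Type II): Q = -0.965·√(gD⁵h_f/L)·ln[ε/(3.7D) + √(3.17ν²L/(gD³h_f))]
√(gD⁵h_f/L) = √(9.81·0.287⁵·8.49/898) = 0.01344
ε/(3.7D) = 0.00113; √(3.17ν²L/(gD³h_f)) = 3.80×10^-5
Q = -0.965·0.01344·ln(0.001168) = 0.08757 m³/s
Check: V = 1.35 m/s, Re = 3.88×10^5, f = 0.02918, h_f = 8.53 m ≈ 8.49 m ✓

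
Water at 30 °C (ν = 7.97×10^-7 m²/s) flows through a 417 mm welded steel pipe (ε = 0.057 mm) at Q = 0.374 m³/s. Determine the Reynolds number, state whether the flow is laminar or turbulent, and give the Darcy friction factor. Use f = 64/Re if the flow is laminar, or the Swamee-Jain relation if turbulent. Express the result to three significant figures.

Re ≈ 1.43×10^6; turbulent; f ≈ 0.0137

V = 4Q/(πD²) = 2.738 m/s
Re = VD/ν = 2.738·0.417/7.97×10^-7 = 1.43×10^6
Re > 4000 → turbulent; ε/D = 1.37×10^-4
Swamee-Jain: f = 0.01370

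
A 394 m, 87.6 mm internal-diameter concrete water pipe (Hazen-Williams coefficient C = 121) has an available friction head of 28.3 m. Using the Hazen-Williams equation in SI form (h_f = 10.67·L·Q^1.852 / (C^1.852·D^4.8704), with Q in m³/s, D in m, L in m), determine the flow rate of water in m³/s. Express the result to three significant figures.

Q ≈ 0.0135 m³/s

Rearranging: Q = [h_f·C^1.852·D^4.8704 / (10.67·L)]^(1/1.852)
Q = [28.3·121^1.852·0.0876^4.8704 / (10.67·394)]^0.540 = 0.01346 m³/s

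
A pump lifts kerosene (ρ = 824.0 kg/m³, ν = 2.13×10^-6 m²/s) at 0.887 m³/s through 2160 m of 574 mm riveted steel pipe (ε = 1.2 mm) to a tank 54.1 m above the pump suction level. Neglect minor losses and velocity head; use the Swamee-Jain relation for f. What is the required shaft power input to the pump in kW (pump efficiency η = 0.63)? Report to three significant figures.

P_shaft ≈ 1230 kW

V = 4Q/(πD²) = 3.428 m/s; Re = 9.24×10^5; ε/D = 0.00209; f = 0.02397
h_f = f(L/D)V²/2g = 54.02 m
Total head H = z + h_f = 54.1 + 54.02 = 108.1 m
P_hyd = ρgQH = 824.0·9.81·0.887·108.1 = 775.2 kW
P_shaft = P_hyd/η = 775.2/0.63 = 1230 kW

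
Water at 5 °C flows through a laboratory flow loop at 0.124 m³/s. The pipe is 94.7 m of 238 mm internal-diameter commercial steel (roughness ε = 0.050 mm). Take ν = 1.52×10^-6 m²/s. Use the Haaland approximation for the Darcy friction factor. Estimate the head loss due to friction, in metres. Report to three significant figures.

V = 4Q/(πD²) = 4·0.124/(π·0.238²) = 2.787 m/s
Re = VD/ν = 2.787·0.238/1.52×10^-6 = 4.36×10^5 → turbulent
ε/D = 0.050/238 = 2.10×10^-4
Haaland: f = 0.01556
h_f = f(L/D)V²/(2g) = 0.01556·(94.7/0.238)·2.787²/(2·9.81) = 2.452 m

h_f ≈ 2.45 m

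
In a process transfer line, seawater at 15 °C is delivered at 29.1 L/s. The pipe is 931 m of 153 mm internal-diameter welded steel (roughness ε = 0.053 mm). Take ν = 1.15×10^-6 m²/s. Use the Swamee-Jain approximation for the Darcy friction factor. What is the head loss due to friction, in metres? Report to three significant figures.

h_f ≈ 14.0 m

V = 4Q/(πD²) = 4·0.0291/(π·0.153²) = 1.583 m/s
Re = VD/ν = 1.583·0.153/1.15×10^-6 = 2.11×10^5 → turbulent
ε/D = 0.053/153 = 3.46×10^-4
Swamee-Jain: f = 0.01798
h_f = f(L/D)V²/(2g) = 0.01798·(931/0.153)·1.583²/(2·9.81) = 13.97 m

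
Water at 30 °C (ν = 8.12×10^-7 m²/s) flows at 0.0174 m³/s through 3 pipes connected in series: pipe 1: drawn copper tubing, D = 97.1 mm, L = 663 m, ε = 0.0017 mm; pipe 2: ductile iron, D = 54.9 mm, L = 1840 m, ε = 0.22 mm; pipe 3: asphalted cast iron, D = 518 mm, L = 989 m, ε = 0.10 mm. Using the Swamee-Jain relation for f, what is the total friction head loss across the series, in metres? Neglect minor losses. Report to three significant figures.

H ≈ 2680 m

Pipe 1: V = 2.350 m/s, Re = 2.81×10^5, ε/D = 1.75×10^-5, f = 0.01475, h_1 = f(L/D)V²/2g = 28.34 m
Pipe 2: V = 7.350 m/s, Re = 4.97×10^5, ε/D = 0.00401, f = 0.02876, h_2 = f(L/D)V²/2g = 2654 m
Pipe 3: V = 0.08257 m/s, Re = 5.27×10^4, ε/D = 1.93×10^-4, f = 0.02131, h_3 = f(L/D)V²/2g = 0.01413 m
Series → Q common, losses add: H = Σh = 2682 m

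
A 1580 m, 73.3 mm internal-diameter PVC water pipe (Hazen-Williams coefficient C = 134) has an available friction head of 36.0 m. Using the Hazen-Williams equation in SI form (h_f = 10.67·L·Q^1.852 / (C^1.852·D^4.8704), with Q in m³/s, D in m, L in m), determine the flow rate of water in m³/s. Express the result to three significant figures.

Rearranging: Q = [h_f·C^1.852·D^4.8704 / (10.67·L)]^(1/1.852)
Q = [36.0·134^1.852·0.0733^4.8704 / (10.67·1580)]^0.540 = 0.005019 m³/s

Q ≈ 0.00502 m³/s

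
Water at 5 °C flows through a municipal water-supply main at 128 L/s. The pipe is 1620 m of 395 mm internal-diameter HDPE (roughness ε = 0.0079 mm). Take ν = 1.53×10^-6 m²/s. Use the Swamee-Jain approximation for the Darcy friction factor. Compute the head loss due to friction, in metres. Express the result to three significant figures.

h_f ≈ 3.39 m

V = 4Q/(πD²) = 4·0.128/(π·0.395²) = 1.045 m/s
Re = VD/ν = 1.045·0.395/1.53×10^-6 = 2.70×10^5 → turbulent
ε/D = 0.0079/395 = 2.00×10^-5
Swamee-Jain: f = 0.01488
h_f = f(L/D)V²/(2g) = 0.01488·(1620/0.395)·1.045²/(2·9.81) = 3.395 m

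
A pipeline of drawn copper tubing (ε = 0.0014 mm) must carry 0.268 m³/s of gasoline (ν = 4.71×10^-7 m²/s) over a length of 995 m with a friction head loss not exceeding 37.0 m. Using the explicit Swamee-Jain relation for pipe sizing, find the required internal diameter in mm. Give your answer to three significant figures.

D ≈ 278 mm

Swamee-Jain (Type III): D = 0.66·[ε^1.25·(LQ²/(gh_f))^4.75 + ν·Q^9.4·(L/(gh_f))^5.2]^0.04
LQ²/(gh_f) = 0.1969; L/(gh_f) = 2.741
Term 1 = ε^1.25·(…)^4.75 = 2.14×10^-11; Term 2 = ν·Q^9.4·(…)^5.2 = 3.76×10^-10
D = 0.66·(2.14×10^-11 + 3.76×10^-10)^0.04 = 0.2777 m = 278 mm
Check: V = 4.43 m/s, Re = 2.61×10^6, f = 0.01017, h_f = 36.4 m ≈ 37.0 m ✓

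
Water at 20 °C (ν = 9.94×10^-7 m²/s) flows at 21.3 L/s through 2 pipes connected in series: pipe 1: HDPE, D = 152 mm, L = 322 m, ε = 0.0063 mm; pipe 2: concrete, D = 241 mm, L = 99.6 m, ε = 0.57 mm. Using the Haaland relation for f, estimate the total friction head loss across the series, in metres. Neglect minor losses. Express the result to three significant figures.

Pipe 1: V = 1.174 m/s, Re = 1.79×10^5, ε/D = 4.14×10^-5, f = 0.01608, h_1 = f(L/D)V²/2g = 2.393 m
Pipe 2: V = 0.4669 m/s, Re = 1.13×10^5, ε/D = 0.00237, f = 0.02576, h_2 = f(L/D)V²/2g = 0.1183 m
Series → Q common, losses add: H = Σh = 2.511 m

H ≈ 2.51 m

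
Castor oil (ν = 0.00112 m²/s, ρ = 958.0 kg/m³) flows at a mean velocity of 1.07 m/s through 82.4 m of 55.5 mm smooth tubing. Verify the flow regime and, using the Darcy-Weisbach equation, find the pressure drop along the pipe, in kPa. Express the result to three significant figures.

Re = VD/ν = 1.07·0.05550/0.00112 = 53.0 → laminar (Re < 2300)
f = 64/Re = 1.207
h_f = f(L/D)V²/(2g) = 1.207·(82.4/0.05550)·1.07²/(2·9.81) = 104.6 m
Δp = ρg·h_f = 958.0·9.81·104.6 = 982.8 kPa

Δp ≈ 983 kPa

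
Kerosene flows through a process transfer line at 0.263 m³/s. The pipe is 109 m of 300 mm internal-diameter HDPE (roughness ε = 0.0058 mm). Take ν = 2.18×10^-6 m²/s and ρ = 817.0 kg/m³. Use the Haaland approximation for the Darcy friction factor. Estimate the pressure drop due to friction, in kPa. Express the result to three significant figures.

V = 4Q/(πD²) = 4·0.263/(π·0.300²) = 3.721 m/s
Re = VD/ν = 3.721·0.300/2.18×10^-6 = 5.12×10^5 → turbulent
ε/D = 0.0058/300 = 1.93×10^-5
Haaland: f = 0.01324
h_f = f(L/D)V²/(2g) = 0.01324·(109/0.300)·3.721²/(2·9.81) = 3.394 m
Δp = ρg·h_f = 817.0·9.81·3.394 = 27.20 kPa

Δp ≈ 27.2 kPa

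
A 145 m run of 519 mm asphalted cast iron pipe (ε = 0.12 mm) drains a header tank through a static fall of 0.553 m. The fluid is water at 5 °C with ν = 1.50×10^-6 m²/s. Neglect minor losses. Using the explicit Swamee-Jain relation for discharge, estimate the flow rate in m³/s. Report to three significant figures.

Swamee-Jain (Type II): Q = -0.965·√(gD⁵h_f/L)·ln[ε/(3.7D) + √(3.17ν²L/(gD³h_f))]
√(gD⁵h_f/L) = √(9.81·0.519⁵·0.553/145) = 0.03753
ε/(3.7D) = 6.25×10^-5; √(3.17ν²L/(gD³h_f)) = 3.69×10^-5
Q = -0.965·0.03753·ln(9.942×10^-5) = 0.3338 m³/s
Check: V = 1.58 m/s, Re = 5.46×10^5, f = 0.01569, h_f = 0.556 m ≈ 0.553 m ✓

Q ≈ 0.334 m³/s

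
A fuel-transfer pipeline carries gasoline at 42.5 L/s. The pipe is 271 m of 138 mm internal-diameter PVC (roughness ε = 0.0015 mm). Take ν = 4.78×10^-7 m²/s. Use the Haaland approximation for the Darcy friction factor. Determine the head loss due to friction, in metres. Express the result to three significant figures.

h_f ≈ 9.82 m

V = 4Q/(πD²) = 4·0.0425/(π·0.138²) = 2.841 m/s
Re = VD/ν = 2.841·0.138/4.78×10^-7 = 8.20×10^5 → turbulent
ε/D = 0.0015/138 = 1.09×10^-5
Haaland: f = 0.01215
h_f = f(L/D)V²/(2g) = 0.01215·(271/0.138)·2.841²/(2·9.81) = 9.822 m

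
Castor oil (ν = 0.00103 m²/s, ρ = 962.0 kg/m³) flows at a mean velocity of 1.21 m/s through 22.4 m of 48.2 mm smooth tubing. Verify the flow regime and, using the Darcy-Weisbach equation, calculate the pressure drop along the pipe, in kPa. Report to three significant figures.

Re = VD/ν = 1.21·0.04820/0.00103 = 56.6 → laminar (Re < 2300)
f = 64/Re = 1.130
h_f = f(L/D)V²/(2g) = 1.130·(22.4/0.04820)·1.21²/(2·9.81) = 39.20 m
Δp = ρg·h_f = 962.0·9.81·39.20 = 369.9 kPa

Δp ≈ 370 kPa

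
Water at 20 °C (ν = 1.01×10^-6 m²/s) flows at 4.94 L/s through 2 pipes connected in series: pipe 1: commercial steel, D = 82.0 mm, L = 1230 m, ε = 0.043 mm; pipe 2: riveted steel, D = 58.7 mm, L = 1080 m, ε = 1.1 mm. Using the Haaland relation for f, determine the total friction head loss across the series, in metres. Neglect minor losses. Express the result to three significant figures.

H ≈ 164 m

Pipe 1: V = 0.9354 m/s, Re = 7.59×10^4, ε/D = 5.24×10^-4, f = 0.02092, h_1 = f(L/D)V²/2g = 14.00 m
Pipe 2: V = 1.825 m/s, Re = 1.06×10^5, ε/D = 0.0187, f = 0.04791, h_2 = f(L/D)V²/2g = 149.7 m
Series → Q common, losses add: H = Σh = 163.7 m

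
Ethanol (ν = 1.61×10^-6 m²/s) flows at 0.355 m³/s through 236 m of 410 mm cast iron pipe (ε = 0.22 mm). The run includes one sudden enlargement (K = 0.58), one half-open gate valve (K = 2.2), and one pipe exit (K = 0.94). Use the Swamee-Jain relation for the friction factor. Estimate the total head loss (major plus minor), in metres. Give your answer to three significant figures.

V = 4Q/(πD²) = 2.689 m/s; V²/2g = 0.3685 m
Re = 6.85×10^5, ε/D = 5.37×10^-4 → f = 0.01776 (Swamee-Jain)
Major: h_f = f(L/D)·V²/2g = 0.01776·575.6·0.3685 = 3.768 m
Minor: ΣK = 3.72; h_m = ΣK·V²/2g = 1.371 m
Total H_L = 3.768 + 1.371 = 5.138 m

H_L ≈ 5.14 m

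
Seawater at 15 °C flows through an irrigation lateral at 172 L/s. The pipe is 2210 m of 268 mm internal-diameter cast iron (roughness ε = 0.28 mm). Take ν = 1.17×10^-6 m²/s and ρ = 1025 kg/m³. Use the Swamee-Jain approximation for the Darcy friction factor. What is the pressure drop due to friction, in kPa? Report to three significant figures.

Δp ≈ 800 kPa

V = 4Q/(πD²) = 4·0.172/(π·0.268²) = 3.049 m/s
Re = VD/ν = 3.049·0.268/1.17×10^-6 = 6.98×10^5 → turbulent
ε/D = 0.28/268 = 0.00104
Swamee-Jain: f = 0.02037
h_f = f(L/D)V²/(2g) = 0.02037·(2210/0.268)·3.049²/(2·9.81) = 79.60 m
Δp = ρg·h_f = 1025·9.81·79.60 = 800.4 kPa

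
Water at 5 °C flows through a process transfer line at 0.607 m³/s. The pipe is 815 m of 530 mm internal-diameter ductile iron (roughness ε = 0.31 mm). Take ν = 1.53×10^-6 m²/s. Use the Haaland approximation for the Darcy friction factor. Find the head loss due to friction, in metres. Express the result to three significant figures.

h_f ≈ 10.5 m

V = 4Q/(πD²) = 4·0.607/(π·0.530²) = 2.751 m/s
Re = VD/ν = 2.751·0.530/1.53×10^-6 = 9.53×10^5 → turbulent
ε/D = 0.31/530 = 5.85×10^-4
Haaland: f = 0.01775
h_f = f(L/D)V²/(2g) = 0.01775·(815/0.530)·2.751²/(2·9.81) = 10.53 m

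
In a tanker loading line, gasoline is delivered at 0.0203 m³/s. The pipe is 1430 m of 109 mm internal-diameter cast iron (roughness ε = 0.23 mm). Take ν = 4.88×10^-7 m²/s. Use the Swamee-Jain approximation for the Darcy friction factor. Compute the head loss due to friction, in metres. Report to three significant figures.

V = 4Q/(πD²) = 4·0.0203/(π·0.109²) = 2.175 m/s
Re = VD/ν = 2.175·0.109/4.88×10^-7 = 4.86×10^5 → turbulent
ε/D = 0.23/109 = 0.00211
Swamee-Jain: f = 0.02424
h_f = f(L/D)V²/(2g) = 0.02424·(1430/0.109)·2.175²/(2·9.81) = 76.69 m

h_f ≈ 76.7 m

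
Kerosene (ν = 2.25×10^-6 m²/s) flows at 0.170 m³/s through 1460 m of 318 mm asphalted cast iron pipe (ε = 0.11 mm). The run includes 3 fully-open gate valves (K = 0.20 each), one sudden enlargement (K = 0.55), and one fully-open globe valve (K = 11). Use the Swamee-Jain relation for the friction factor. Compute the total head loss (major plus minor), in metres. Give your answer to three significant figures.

V = 4Q/(πD²) = 2.140 m/s; V²/2g = 0.2335 m
Re = 3.03×10^5, ε/D = 3.46×10^-4 → f = 0.01736 (Swamee-Jain)
Major: h_f = f(L/D)·V²/2g = 0.01736·4591·0.2335 = 18.62 m
Minor: ΣK = 12.2; h_m = ΣK·V²/2g = 2.837 m
Total H_L = 18.62 + 2.837 = 21.45 m

H_L ≈ 21.5 m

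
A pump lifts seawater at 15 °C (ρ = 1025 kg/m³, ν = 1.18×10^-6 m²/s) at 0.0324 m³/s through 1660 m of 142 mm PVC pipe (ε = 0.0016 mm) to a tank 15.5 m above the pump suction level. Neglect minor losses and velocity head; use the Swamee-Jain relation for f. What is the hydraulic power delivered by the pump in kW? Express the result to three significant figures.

V = 4Q/(πD²) = 2.046 m/s; Re = 2.46×10^5; ε/D = 1.13×10^-5; f = 0.01504
h_f = f(L/D)V²/2g = 37.51 m
Total head H = z + h_f = 15.5 + 37.51 = 53.01 m
P_hyd = ρgQH = 1025·9.81·0.0324·53.01 = 17.27 kW

P_hyd ≈ 17.3 kW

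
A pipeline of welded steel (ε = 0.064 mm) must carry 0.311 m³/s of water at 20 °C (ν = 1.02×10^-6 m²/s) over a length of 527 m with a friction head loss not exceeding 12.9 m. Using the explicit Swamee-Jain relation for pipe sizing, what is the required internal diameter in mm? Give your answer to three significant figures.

Swamee-Jain (Type III): D = 0.66·[ε^1.25·(LQ²/(gh_f))^4.75 + ν·Q^9.4·(L/(gh_f))^5.2]^0.04
LQ²/(gh_f) = 0.4028; L/(gh_f) = 4.164
Term 1 = ε^1.25·(…)^4.75 = 7.62×10^-8; Term 2 = ν·Q^9.4·(…)^5.2 = 2.90×10^-8
D = 0.66·(7.62×10^-8 + 2.90×10^-8)^0.04 = 0.3471 m = 347 mm
Check: V = 3.29 m/s, Re = 1.12×10^6, f = 0.01450, h_f = 12.1 m ≈ 12.9 m ✓

D ≈ 347 mm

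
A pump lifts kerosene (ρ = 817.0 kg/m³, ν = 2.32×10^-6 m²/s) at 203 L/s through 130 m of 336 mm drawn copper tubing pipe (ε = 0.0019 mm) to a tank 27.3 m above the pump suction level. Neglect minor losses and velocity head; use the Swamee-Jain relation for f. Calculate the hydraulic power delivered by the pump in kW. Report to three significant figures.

P_hyd ≈ 46.8 kW

V = 4Q/(πD²) = 2.289 m/s; Re = 3.32×10^5; ε/D = 5.65×10^-6; f = 0.01418
h_f = f(L/D)V²/2g = 1.466 m
Total head H = z + h_f = 27.3 + 1.466 = 28.77 m
P_hyd = ρgQH = 817.0·9.81·0.203·28.77 = 46.80 kW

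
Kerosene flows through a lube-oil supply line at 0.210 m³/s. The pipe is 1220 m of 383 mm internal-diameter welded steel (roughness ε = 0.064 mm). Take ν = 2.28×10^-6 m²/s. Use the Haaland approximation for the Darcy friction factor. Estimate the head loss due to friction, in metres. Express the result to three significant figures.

h_f ≈ 8.50 m

V = 4Q/(πD²) = 4·0.210/(π·0.383²) = 1.823 m/s
Re = VD/ν = 1.823·0.383/2.28×10^-6 = 3.06×10^5 → turbulent
ε/D = 0.064/383 = 1.67×10^-4
Haaland: f = 0.01576
h_f = f(L/D)V²/(2g) = 0.01576·(1220/0.383)·1.823²/(2·9.81) = 8.502 m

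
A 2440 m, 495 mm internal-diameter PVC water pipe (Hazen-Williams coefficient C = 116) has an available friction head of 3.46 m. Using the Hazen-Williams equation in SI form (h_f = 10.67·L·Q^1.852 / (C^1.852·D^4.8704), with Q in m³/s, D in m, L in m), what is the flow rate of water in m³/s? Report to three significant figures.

Q ≈ 0.147 m³/s

Rearranging: Q = [h_f·C^1.852·D^4.8704 / (10.67·L)]^(1/1.852)
Q = [3.46·116^1.852·0.495^4.8704 / (10.67·2440)]^0.540 = 0.1473 m³/s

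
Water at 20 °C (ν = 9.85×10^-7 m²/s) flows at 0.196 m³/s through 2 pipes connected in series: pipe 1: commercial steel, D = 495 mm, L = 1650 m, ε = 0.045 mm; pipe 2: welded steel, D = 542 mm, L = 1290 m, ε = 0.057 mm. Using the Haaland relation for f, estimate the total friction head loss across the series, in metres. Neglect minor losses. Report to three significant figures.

Pipe 1: V = 1.018 m/s, Re = 5.12×10^5, ε/D = 9.09×10^-5, f = 0.01412, h_1 = f(L/D)V²/2g = 2.489 m
Pipe 2: V = 0.8495 m/s, Re = 4.67×10^5, ε/D = 1.05×10^-4, f = 0.01443, h_2 = f(L/D)V²/2g = 1.263 m
Series → Q common, losses add: H = Σh = 3.752 m

H ≈ 3.75 m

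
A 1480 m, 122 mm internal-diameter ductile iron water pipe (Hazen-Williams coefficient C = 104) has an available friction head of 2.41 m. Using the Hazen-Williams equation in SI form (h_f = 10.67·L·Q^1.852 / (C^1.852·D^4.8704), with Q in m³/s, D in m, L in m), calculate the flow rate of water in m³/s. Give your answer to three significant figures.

Q ≈ 0.00358 m³/s

Rearranging: Q = [h_f·C^1.852·D^4.8704 / (10.67·L)]^(1/1.852)
Q = [2.41·104^1.852·0.122^4.8704 / (10.67·1480)]^0.540 = 0.003578 m³/s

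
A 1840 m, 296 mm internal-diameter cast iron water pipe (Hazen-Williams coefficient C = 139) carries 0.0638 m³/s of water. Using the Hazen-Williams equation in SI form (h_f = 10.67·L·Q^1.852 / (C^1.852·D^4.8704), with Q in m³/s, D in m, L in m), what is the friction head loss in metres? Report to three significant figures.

h_f = 10.67·1840·0.0638^1.852 / (139^1.852·0.296^4.8704) = 4.849 m

h_f ≈ 4.85 m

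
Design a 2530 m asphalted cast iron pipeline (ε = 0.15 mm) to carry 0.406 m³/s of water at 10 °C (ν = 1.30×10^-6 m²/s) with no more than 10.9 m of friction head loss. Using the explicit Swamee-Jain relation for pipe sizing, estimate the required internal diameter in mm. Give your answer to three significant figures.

Swamee-Jain (Type III): D = 0.66·[ε^1.25·(LQ²/(gh_f))^4.75 + ν·Q^9.4·(L/(gh_f))^5.2]^0.04
LQ²/(gh_f) = 3.900; L/(gh_f) = 23.66
Term 1 = ε^1.25·(…)^4.75 = 0.0107; Term 2 = ν·Q^9.4·(…)^5.2 = 0.00379
D = 0.66·(0.0107 + 0.00379)^0.04 = 0.5571 m = 557 mm
Check: V = 1.67 m/s, Re = 7.14×10^5, f = 0.01575, h_f = 10.1 m ≈ 10.9 m ✓

D ≈ 557 mm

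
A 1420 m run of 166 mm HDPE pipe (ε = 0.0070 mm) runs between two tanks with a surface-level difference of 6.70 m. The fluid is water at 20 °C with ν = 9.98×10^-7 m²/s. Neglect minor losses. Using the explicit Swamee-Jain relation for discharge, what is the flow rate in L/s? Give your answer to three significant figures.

Q ≈ 20.8 L/s

Swamee-Jain (Type II): Q = -0.965·√(gD⁵h_f/L)·ln[ε/(3.7D) + √(3.17ν²L/(gD³h_f))]
√(gD⁵h_f/L) = √(9.81·0.166⁵·6.70/1420) = 0.002415
ε/(3.7D) = 1.14×10^-5; √(3.17ν²L/(gD³h_f)) = 1.22×10^-4
Q = -0.965·0.002415·ln(1.335×10^-4) = 0.02079 m³/s
Check: V = 0.961 m/s, Re = 1.60×10^5, f = 0.01657, h_f = 6.67 m ≈ 6.70 m ✓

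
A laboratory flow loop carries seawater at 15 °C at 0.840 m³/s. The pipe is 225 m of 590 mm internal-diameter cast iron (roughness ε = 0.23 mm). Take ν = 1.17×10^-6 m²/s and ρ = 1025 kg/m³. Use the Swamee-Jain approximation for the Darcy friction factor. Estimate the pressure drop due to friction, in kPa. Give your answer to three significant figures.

V = 4Q/(πD²) = 4·0.840/(π·0.590²) = 3.072 m/s
Re = VD/ν = 3.072·0.590/1.17×10^-6 = 1.55×10^6 → turbulent
ε/D = 0.23/590 = 3.90×10^-4
Swamee-Jain: f = 0.01629
h_f = f(L/D)V²/(2g) = 0.01629·(225/0.590)·3.072²/(2·9.81) = 2.988 m
Δp = ρg·h_f = 1025·9.81·2.988 = 30.05 kPa

Δp ≈ 30.0 kPa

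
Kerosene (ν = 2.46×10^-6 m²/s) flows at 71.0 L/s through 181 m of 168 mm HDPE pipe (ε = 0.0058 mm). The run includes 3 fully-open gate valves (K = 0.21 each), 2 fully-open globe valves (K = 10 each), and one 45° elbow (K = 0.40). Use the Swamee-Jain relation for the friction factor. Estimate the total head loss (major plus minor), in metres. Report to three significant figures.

H_L ≈ 19.8 m

V = 4Q/(πD²) = 3.203 m/s; V²/2g = 0.5229 m
Re = 2.19×10^5, ε/D = 3.45×10^-5 → f = 0.01559 (Swamee-Jain)
Major: h_f = f(L/D)·V²/2g = 0.01559·1077·0.5229 = 8.784 m
Minor: ΣK = 21.0; h_m = ΣK·V²/2g = 11.00 m
Total H_L = 8.784 + 11.00 = 19.78 m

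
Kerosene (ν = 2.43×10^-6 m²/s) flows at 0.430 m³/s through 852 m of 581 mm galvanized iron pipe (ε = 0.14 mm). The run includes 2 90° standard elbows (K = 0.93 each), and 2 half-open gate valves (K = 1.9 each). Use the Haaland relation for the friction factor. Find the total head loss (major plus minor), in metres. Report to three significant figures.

V = 4Q/(πD²) = 1.622 m/s; V²/2g = 0.1341 m
Re = 3.88×10^5, ε/D = 2.41×10^-4 → f = 0.01598 (Haaland)
Major: h_f = f(L/D)·V²/2g = 0.01598·1466·0.1341 = 3.143 m
Minor: ΣK = 5.66; h_m = ΣK·V²/2g = 0.7589 m
Total H_L = 3.143 + 0.7589 = 3.902 m

H_L ≈ 3.90 m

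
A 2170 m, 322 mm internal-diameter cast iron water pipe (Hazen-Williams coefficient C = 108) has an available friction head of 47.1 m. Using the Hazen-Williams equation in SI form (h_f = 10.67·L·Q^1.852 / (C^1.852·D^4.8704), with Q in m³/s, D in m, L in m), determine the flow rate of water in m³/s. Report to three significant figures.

Rearranging: Q = [h_f·C^1.852·D^4.8704 / (10.67·L)]^(1/1.852)
Q = [47.1·108^1.852·0.322^4.8704 / (10.67·2170)]^0.540 = 0.1931 m³/s

Q ≈ 0.193 m³/s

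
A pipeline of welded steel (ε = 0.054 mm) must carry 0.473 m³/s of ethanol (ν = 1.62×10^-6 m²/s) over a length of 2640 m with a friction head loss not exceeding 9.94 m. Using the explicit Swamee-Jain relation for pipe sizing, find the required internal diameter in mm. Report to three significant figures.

D ≈ 591 mm

Swamee-Jain (Type III): D = 0.66·[ε^1.25·(LQ²/(gh_f))^4.75 + ν·Q^9.4·(L/(gh_f))^5.2]^0.04
LQ²/(gh_f) = 6.057; L/(gh_f) = 27.07
Term 1 = ε^1.25·(…)^4.75 = 0.0241; Term 2 = ν·Q^9.4·(…)^5.2 = 0.0400
D = 0.66·(0.0241 + 0.0400)^0.04 = 0.5913 m = 591 mm
Check: V = 1.72 m/s, Re = 6.29×10^5, f = 0.01400, h_f = 9.45 m ≈ 9.94 m ✓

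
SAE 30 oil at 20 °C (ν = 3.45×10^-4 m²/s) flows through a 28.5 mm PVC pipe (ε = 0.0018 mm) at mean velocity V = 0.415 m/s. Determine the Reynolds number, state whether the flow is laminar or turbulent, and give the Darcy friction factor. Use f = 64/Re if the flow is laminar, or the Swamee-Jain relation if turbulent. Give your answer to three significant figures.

Re ≈ 34.3; laminar; f = 64/Re ≈ 1.87

Re = VD/ν = 0.4150·0.0285/3.45×10^-4 = 34.3
Re < 2300 → laminar → f = 64/Re = 1.867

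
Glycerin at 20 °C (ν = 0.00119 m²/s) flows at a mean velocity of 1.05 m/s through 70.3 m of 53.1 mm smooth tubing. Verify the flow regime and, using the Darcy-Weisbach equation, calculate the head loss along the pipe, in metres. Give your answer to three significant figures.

h_f ≈ 102 m

Re = VD/ν = 1.05·0.05310/0.00119 = 46.9 → laminar (Re < 2300)
f = 64/Re = 1.366
h_f = f(L/D)V²/(2g) = 1.366·(70.3/0.05310)·1.05²/(2·9.81) = 101.6 m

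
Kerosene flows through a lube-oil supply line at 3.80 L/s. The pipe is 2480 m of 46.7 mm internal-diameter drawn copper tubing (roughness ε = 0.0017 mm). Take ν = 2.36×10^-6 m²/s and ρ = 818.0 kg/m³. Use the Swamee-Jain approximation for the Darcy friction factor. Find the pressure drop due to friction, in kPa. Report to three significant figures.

Δp ≈ 2300 kPa

V = 4Q/(πD²) = 4·0.00380/(π·0.0467²) = 2.219 m/s
Re = VD/ν = 2.219·0.0467/2.36×10^-6 = 4.39×10^4 → turbulent
ε/D = 0.0017/46.7 = 3.64×10^-5
Swamee-Jain: f = 0.02152
h_f = f(L/D)V²/(2g) = 0.02152·(2480/0.0467)·2.219²/(2·9.81) = 286.7 m
Δp = ρg·h_f = 818.0·9.81·286.7 = 2301 kPa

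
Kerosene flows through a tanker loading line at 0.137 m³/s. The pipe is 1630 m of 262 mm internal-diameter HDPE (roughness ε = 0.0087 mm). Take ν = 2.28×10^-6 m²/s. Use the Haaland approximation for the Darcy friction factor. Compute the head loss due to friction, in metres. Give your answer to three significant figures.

V = 4Q/(πD²) = 4·0.137/(π·0.262²) = 2.541 m/s
Re = VD/ν = 2.541·0.262/2.28×10^-6 = 2.92×10^5 → turbulent
ε/D = 0.0087/262 = 3.32×10^-5
Haaland: f = 0.01470
h_f = f(L/D)V²/(2g) = 0.01470·(1630/0.262)·2.541²/(2·9.81) = 30.09 m

h_f ≈ 30.1 m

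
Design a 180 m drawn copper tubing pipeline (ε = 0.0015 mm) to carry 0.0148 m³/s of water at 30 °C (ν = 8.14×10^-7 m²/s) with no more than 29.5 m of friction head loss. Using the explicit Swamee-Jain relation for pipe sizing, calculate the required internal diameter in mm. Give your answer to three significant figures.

Swamee-Jain (Type III): D = 0.66·[ε^1.25·(LQ²/(gh_f))^4.75 + ν·Q^9.4·(L/(gh_f))^5.2]^0.04
LQ²/(gh_f) = 1.362×10^-4; L/(gh_f) = 0.6220
Term 1 = ε^1.25·(…)^4.75 = 2.28×10^-26; Term 2 = ν·Q^9.4·(…)^5.2 = 4.35×10^-25
D = 0.66·(2.28×10^-26 + 4.35×10^-25)^0.04 = 0.07014 m = 70.1 mm
Check: V = 3.83 m/s, Re = 3.30×10^5, f = 0.01438, h_f = 27.6 m ≈ 29.5 m ✓

D ≈ 70.1 mm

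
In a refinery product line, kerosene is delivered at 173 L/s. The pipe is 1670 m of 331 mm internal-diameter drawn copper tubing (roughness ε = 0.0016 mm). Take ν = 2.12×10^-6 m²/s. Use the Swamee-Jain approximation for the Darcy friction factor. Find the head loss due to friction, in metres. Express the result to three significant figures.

V = 4Q/(πD²) = 4·0.173/(π·0.331²) = 2.010 m/s
Re = VD/ν = 2.010·0.331/2.12×10^-6 = 3.14×10^5 → turbulent
ε/D = 0.0016/331 = 4.83×10^-6
Swamee-Jain: f = 0.01431
h_f = f(L/D)V²/(2g) = 0.01431·(1670/0.331)·2.010²/(2·9.81) = 14.88 m

h_f ≈ 14.9 m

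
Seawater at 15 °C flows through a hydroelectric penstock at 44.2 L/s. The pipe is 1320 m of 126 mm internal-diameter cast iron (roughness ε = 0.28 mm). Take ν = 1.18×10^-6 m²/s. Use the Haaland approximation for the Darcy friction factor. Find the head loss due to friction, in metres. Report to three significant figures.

V = 4Q/(πD²) = 4·0.0442/(π·0.126²) = 3.545 m/s
Re = VD/ν = 3.545·0.126/1.18×10^-6 = 3.79×10^5 → turbulent
ε/D = 0.28/126 = 0.00222
Haaland: f = 0.02453
h_f = f(L/D)V²/(2g) = 0.02453·(1320/0.126)·3.545²/(2·9.81) = 164.6 m

h_f ≈ 165 m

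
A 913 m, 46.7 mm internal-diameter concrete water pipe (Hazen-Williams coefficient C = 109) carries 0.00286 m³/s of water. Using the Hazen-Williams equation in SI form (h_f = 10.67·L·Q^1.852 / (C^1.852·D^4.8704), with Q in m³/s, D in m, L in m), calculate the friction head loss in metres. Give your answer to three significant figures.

h_f = 10.67·913·0.00286^1.852 / (109^1.852·0.0467^4.8704) = 96.71 m

h_f ≈ 96.7 m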